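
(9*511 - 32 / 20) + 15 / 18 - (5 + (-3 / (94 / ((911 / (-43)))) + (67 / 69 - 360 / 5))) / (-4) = 8519209243 / 1859320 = 4581.90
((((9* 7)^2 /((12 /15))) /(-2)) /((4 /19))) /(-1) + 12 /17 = 6410319 /544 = 11783.67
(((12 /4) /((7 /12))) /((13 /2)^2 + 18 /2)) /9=16 /1435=0.01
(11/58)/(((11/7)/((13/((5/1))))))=0.31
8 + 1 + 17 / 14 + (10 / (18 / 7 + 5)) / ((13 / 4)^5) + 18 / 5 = 19034155143 / 1377497030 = 13.82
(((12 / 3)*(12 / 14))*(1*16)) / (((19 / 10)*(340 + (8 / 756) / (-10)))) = 518400 / 6104681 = 0.08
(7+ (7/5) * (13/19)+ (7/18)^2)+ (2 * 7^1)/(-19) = 226919/30780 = 7.37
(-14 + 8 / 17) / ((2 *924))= -115 / 15708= -0.01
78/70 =39/35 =1.11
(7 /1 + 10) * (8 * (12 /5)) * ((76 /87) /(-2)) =-20672 /145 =-142.57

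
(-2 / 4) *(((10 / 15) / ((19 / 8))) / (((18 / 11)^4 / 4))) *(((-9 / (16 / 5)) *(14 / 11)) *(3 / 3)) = 46585 / 166212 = 0.28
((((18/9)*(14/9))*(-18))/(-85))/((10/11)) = 308/425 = 0.72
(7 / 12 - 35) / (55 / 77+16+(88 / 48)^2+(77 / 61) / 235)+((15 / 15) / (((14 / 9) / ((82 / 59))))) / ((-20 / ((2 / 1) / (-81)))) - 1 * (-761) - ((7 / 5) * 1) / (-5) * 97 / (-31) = 316962206344872961 / 417929302668150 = 758.41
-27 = -27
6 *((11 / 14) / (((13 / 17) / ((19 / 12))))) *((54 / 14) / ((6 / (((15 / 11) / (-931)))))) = -2295 / 249704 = -0.01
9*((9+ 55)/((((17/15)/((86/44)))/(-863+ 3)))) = -159753600/187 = -854297.33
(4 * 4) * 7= 112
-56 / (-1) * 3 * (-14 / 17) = -138.35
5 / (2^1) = 5 / 2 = 2.50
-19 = -19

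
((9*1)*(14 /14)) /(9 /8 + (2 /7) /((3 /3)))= 504 /79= 6.38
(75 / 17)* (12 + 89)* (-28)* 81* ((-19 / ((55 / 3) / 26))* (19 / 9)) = 10750161240 / 187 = 57487493.26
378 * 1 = 378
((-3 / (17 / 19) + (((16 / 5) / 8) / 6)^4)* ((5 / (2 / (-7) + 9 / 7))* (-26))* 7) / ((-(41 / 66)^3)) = -5592123625088 / 439371375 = -12727.56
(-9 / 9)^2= 1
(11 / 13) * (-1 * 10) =-110 / 13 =-8.46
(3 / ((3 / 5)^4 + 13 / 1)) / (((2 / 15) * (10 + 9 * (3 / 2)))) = 0.07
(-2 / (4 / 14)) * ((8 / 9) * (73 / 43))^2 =-2387392 / 149769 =-15.94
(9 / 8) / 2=9 / 16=0.56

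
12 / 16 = 3 / 4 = 0.75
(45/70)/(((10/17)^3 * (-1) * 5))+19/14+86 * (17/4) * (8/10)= 20518783/70000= 293.13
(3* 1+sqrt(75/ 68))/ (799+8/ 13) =13* sqrt(51)/ 70686+13/ 3465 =0.01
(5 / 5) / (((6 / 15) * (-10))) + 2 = 1.75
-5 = -5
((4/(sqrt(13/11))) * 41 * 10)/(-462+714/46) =-37720 * sqrt(143)/133497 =-3.38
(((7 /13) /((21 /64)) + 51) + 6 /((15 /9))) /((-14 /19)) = -76.33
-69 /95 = -0.73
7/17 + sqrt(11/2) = 7/17 + sqrt(22)/2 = 2.76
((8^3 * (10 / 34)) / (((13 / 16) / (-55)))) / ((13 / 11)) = -24780800 / 2873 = -8625.41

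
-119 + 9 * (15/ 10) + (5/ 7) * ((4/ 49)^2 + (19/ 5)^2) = -15997063/ 168070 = -95.18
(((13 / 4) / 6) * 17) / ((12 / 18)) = 221 / 16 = 13.81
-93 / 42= -31 / 14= -2.21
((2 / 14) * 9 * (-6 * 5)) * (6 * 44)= -10182.86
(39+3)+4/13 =550/13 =42.31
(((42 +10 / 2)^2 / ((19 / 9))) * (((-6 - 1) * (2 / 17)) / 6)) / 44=-46389 / 14212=-3.26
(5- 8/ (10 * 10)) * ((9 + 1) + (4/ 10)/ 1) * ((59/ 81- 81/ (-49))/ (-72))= -2518958/ 1488375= -1.69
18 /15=6 /5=1.20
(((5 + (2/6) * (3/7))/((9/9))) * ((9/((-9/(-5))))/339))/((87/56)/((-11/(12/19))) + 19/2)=3135/388946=0.01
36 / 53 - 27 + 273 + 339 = 31041 / 53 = 585.68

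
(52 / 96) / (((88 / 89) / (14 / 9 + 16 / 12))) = 15041 / 9504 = 1.58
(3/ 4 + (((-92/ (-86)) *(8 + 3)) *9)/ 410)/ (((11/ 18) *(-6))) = -106659/ 387860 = -0.27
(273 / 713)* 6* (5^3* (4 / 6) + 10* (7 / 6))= 155610 / 713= 218.25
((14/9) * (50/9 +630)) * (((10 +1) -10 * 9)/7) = -903760/81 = -11157.53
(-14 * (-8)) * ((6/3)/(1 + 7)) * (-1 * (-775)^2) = -16817500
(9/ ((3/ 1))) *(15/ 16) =45/ 16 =2.81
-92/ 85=-1.08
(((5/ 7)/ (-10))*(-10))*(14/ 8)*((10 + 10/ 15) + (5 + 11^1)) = 100/ 3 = 33.33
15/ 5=3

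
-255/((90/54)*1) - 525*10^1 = -5403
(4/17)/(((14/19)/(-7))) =-38/17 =-2.24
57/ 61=0.93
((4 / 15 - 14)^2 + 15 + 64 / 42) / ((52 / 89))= 28753853 / 81900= 351.08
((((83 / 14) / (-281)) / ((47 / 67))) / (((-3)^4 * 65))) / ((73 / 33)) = -61171 / 23688207270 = -0.00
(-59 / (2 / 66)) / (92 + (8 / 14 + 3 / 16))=-72688 / 3463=-20.99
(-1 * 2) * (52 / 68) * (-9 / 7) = 234 / 119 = 1.97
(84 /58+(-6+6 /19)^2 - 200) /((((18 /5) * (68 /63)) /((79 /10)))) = -481215623 /1423784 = -337.98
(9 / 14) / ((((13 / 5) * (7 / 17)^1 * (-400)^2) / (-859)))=-131427 / 40768000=-0.00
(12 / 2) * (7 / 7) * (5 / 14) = 15 / 7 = 2.14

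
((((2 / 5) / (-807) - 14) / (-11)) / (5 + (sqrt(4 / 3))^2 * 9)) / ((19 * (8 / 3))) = 14123 / 9557570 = 0.00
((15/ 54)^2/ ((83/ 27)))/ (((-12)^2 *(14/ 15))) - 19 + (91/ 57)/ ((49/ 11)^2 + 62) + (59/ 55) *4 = -14.69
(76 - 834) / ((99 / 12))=-91.88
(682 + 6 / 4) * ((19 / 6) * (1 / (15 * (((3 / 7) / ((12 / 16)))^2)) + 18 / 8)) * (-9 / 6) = -15298097 / 1920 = -7967.76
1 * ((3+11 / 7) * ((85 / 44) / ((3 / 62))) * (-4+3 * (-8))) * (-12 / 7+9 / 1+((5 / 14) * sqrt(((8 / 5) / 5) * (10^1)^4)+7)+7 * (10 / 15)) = -16864000 * sqrt(2) / 231 - 67118720 / 693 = -200096.12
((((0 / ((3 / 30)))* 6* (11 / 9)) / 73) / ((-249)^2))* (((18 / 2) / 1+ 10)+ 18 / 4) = 0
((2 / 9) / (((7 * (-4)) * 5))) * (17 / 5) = -17 / 3150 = -0.01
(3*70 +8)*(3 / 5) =654 / 5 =130.80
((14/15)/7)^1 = 2/15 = 0.13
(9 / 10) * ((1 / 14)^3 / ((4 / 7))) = 9 / 15680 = 0.00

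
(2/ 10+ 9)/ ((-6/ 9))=-69/ 5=-13.80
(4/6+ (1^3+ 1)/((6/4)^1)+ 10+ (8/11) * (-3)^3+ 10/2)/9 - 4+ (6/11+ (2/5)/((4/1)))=-3611/990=-3.65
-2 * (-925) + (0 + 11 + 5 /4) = 7449 /4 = 1862.25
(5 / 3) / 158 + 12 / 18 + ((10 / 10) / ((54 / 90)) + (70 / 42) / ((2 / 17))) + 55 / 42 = 19709 / 1106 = 17.82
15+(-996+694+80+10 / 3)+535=994 / 3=331.33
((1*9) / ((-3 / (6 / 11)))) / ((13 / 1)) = -18 / 143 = -0.13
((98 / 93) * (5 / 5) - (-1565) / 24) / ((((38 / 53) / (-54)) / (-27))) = 634921821 / 4712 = 134745.72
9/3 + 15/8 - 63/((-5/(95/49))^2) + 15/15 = -9871/2744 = -3.60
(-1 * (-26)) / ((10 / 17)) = 221 / 5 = 44.20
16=16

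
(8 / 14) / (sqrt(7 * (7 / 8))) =8 * sqrt(2) / 49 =0.23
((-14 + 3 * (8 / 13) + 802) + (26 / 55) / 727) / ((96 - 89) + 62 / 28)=5747928452 / 67054845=85.72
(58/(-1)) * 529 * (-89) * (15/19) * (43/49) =1761300210/931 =1891836.96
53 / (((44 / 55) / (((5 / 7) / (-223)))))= -1325 / 6244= -0.21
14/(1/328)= 4592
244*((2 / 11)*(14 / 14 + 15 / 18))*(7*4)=6832 / 3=2277.33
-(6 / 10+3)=-18 / 5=-3.60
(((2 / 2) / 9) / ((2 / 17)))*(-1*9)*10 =-85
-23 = -23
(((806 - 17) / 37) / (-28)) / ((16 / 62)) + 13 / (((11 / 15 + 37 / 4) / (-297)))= -389.70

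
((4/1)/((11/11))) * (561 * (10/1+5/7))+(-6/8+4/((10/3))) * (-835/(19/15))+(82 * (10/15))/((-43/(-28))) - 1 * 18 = 23763.81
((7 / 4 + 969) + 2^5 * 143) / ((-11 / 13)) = -6555.25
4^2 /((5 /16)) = 256 /5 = 51.20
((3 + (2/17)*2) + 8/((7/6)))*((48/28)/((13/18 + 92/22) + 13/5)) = 14267880/6188357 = 2.31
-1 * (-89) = 89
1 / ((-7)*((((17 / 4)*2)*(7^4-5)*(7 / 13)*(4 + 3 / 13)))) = -0.00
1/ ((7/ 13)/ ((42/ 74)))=39/ 37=1.05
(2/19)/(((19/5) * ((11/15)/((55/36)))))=125/2166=0.06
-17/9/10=-17/90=-0.19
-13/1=-13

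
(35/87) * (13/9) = 455/783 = 0.58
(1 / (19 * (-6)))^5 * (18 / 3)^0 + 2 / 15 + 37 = 3574853074651 / 96270729120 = 37.13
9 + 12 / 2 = 15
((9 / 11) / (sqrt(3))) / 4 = 3 *sqrt(3) / 44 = 0.12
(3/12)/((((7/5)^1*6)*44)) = 5/7392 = 0.00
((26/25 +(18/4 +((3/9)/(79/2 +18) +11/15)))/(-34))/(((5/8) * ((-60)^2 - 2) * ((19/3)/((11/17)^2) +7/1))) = -2621223/706222636000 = -0.00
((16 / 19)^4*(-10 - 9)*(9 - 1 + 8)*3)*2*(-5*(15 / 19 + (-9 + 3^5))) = 140330926080 / 130321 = 1076809.77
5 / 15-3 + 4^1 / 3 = -4 / 3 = -1.33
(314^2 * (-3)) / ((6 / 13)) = -640874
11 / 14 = 0.79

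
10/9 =1.11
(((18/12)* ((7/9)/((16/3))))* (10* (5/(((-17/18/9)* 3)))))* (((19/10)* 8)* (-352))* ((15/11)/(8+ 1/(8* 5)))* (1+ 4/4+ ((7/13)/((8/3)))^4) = 105111349882875/1662478688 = 63225.68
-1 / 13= -0.08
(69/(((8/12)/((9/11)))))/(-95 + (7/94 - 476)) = -9729/65593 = -0.15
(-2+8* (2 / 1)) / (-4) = -3.50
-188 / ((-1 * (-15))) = -188 / 15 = -12.53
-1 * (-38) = 38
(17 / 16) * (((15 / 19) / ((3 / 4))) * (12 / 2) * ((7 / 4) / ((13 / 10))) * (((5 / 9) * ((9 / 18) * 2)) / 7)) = 0.72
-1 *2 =-2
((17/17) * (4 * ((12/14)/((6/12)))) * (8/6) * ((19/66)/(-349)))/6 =-304/241857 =-0.00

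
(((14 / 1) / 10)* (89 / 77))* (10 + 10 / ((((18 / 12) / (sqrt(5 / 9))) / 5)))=178 / 11 + 1780* sqrt(5) / 99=56.39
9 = 9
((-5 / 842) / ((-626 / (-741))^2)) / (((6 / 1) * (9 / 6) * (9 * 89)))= -0.00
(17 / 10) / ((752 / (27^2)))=12393 / 7520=1.65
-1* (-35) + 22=57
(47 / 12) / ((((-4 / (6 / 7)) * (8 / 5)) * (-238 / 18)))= 2115 / 53312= 0.04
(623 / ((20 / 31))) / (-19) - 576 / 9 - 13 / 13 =-115.82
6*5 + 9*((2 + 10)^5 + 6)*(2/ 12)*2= 746544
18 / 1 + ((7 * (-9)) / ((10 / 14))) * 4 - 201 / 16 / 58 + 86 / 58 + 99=-1088237 / 4640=-234.53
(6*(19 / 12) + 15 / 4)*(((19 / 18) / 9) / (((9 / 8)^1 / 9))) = 1007 / 81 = 12.43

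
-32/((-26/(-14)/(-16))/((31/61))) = 111104/793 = 140.11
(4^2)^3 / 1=4096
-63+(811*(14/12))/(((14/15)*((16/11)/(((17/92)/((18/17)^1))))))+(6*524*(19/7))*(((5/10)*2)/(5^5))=142259094599/2318400000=61.36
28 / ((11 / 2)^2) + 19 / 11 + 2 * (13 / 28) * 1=6067 / 1694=3.58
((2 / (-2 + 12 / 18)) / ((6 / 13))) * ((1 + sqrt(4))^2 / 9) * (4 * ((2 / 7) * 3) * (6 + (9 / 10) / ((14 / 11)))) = -36621 / 490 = -74.74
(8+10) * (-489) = -8802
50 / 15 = 10 / 3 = 3.33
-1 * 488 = -488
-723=-723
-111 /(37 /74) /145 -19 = -2977 /145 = -20.53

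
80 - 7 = 73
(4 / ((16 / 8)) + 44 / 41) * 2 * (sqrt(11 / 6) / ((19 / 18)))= 756 * sqrt(66) / 779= 7.88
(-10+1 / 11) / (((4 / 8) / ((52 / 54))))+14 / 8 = -20593 / 1188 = -17.33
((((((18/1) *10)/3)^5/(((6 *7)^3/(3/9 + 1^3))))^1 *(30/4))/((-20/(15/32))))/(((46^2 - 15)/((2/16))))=-0.15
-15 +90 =75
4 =4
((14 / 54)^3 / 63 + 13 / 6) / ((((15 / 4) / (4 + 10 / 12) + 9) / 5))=1.11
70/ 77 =10/ 11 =0.91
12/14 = 6/7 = 0.86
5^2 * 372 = 9300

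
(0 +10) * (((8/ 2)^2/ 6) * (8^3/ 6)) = 2275.56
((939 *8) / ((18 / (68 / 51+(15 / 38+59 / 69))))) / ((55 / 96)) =135676736 / 72105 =1881.66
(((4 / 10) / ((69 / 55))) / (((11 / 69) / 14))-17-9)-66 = -64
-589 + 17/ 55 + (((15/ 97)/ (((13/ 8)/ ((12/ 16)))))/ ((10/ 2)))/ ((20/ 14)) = -8165593/ 13871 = -588.68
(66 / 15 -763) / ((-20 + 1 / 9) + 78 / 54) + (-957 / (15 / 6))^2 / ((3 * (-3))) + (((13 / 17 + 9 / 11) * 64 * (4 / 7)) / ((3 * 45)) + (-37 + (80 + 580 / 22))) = -2371832693387 / 146673450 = -16170.84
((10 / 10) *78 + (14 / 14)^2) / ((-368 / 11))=-869 / 368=-2.36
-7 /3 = -2.33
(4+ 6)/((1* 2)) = 5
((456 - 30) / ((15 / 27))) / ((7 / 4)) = 15336 / 35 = 438.17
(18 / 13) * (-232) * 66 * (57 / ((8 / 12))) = -23565168 / 13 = -1812705.23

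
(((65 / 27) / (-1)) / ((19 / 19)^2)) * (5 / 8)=-1.50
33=33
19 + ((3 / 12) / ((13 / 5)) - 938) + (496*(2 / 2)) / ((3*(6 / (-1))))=-442943 / 468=-946.46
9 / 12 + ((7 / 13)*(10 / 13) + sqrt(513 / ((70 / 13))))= 787 / 676 + 3*sqrt(51870) / 70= 10.92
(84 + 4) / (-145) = -88 / 145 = -0.61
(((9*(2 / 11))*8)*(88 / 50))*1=576 / 25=23.04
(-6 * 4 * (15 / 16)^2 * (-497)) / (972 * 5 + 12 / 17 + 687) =30175 / 15968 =1.89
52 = 52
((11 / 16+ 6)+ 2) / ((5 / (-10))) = -17.38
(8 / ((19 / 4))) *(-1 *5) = -160 / 19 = -8.42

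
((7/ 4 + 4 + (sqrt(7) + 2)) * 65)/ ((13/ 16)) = 80 * sqrt(7) + 620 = 831.66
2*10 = 20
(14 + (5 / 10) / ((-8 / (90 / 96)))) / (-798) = -3569 / 204288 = -0.02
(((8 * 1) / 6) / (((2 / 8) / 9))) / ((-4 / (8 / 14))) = -6.86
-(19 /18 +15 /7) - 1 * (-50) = 5897 /126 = 46.80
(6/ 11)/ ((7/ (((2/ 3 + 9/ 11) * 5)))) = 70/ 121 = 0.58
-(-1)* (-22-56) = -78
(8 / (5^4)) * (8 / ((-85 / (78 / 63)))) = -1664 / 1115625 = -0.00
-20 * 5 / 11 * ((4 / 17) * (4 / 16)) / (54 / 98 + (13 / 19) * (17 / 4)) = -372400 / 2408747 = -0.15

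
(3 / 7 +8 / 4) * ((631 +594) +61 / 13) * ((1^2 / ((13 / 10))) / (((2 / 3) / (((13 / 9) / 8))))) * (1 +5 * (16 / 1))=18343935 / 364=50395.43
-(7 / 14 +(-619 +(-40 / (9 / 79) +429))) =9731 / 18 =540.61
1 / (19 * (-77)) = -1 / 1463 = -0.00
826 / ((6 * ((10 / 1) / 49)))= 20237 / 30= 674.57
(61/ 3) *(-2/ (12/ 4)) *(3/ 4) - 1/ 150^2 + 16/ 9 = -62917/ 7500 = -8.39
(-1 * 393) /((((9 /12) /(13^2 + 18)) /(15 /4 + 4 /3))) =-1494317 /3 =-498105.67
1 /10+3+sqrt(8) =2* sqrt(2)+31 /10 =5.93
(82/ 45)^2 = 6724/ 2025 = 3.32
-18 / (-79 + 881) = -9 / 401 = -0.02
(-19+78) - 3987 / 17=-2984 / 17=-175.53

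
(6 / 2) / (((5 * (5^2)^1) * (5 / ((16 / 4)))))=12 / 625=0.02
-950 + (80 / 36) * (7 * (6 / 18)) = -25510 / 27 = -944.81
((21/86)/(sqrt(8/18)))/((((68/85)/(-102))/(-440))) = 883575/43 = 20548.26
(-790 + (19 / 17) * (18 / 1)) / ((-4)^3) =409 / 34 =12.03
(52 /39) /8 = 1 /6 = 0.17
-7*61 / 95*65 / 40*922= -2559011 / 380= -6734.24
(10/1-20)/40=-1/4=-0.25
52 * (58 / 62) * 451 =680108 / 31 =21938.97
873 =873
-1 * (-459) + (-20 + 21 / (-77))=4826 / 11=438.73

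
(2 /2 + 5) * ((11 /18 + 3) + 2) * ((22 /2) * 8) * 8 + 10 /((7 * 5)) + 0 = 23701.62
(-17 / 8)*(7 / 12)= -119 / 96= -1.24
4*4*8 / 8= 16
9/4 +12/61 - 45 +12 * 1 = -7455/244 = -30.55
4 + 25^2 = 629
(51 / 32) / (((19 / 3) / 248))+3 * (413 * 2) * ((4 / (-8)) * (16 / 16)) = -89421 / 76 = -1176.59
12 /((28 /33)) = 99 /7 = 14.14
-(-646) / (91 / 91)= 646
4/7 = 0.57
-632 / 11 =-57.45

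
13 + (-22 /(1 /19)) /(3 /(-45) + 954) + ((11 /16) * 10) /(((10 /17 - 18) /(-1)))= 439019811 /33883712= 12.96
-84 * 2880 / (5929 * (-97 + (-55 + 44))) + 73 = 62151 / 847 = 73.38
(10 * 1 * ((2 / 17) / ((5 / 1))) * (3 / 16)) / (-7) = -3 / 476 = -0.01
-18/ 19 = -0.95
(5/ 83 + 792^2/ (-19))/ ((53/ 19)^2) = -4242.79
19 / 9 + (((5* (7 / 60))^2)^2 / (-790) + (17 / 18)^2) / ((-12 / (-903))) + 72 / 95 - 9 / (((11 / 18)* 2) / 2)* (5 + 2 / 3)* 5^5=-79346780002225 / 304330752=-260725.48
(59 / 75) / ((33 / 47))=2773 / 2475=1.12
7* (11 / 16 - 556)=-62195 / 16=-3887.19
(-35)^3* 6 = -257250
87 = 87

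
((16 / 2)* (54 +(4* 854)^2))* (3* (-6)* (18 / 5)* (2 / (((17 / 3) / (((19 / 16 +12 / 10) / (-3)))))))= 144426240648 / 85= 1699132242.92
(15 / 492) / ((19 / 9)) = 45 / 3116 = 0.01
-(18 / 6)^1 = -3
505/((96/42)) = 3535/16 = 220.94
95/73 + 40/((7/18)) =53225/511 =104.16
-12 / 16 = -3 / 4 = -0.75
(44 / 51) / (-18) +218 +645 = 396095 / 459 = 862.95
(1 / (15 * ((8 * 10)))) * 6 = 1 / 200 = 0.00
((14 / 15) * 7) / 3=98 / 45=2.18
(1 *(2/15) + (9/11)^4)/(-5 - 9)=-127697/3074610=-0.04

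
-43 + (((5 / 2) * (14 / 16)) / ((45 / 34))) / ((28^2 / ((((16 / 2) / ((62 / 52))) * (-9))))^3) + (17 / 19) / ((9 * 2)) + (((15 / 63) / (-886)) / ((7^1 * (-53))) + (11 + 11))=-336935448274481881 / 16082033956778664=-20.95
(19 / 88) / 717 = 19 / 63096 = 0.00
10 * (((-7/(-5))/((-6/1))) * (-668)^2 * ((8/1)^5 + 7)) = -34124980400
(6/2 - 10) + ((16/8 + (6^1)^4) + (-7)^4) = 3692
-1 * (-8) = 8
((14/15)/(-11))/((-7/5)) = 2/33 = 0.06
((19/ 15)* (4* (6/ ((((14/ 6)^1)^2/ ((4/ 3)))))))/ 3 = 608/ 245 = 2.48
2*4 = 8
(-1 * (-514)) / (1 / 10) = 5140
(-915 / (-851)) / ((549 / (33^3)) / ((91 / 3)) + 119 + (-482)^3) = -110825715 / 11542228323152668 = -0.00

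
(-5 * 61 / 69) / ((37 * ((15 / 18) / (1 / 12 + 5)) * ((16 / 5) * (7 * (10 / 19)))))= -70699 / 1143744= -0.06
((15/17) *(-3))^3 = -18.55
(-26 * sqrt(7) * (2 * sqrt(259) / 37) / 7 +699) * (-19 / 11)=-13281 / 11 +988 * sqrt(37) / 407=-1192.60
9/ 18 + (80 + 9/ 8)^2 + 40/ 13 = 5478589/ 832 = 6584.84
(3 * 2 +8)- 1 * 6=8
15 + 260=275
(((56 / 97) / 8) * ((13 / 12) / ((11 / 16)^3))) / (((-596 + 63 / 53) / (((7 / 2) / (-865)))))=0.00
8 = 8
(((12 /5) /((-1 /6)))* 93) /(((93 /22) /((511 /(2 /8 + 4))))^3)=-727445905657856 /23606965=-30814884.75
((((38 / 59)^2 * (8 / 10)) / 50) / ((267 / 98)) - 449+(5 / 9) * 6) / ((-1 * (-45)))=-51776546101 / 5228026875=-9.90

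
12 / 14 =6 / 7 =0.86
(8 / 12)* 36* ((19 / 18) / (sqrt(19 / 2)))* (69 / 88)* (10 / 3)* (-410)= -47150* sqrt(38) / 33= -8807.64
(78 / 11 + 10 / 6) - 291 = -9314 / 33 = -282.24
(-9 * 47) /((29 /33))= -13959 /29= -481.34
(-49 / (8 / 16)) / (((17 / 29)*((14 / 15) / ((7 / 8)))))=-21315 / 136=-156.73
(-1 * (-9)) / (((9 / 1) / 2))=2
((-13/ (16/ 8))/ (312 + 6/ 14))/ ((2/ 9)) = -91/ 972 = -0.09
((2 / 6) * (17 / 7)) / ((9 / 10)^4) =170000 / 137781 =1.23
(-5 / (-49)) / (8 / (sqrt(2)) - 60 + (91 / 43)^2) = -949082455 / 511043963801 - 68376020 *sqrt(2) / 511043963801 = -0.00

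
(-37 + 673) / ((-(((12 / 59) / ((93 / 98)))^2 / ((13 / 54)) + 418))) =-13829226294 / 9093168725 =-1.52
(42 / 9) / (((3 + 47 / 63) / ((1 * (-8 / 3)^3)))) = -12544 / 531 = -23.62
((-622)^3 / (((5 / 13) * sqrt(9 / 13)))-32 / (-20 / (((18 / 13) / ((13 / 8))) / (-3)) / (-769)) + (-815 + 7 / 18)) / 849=-3128344024 * sqrt(13) / 12735-7074907 / 12913290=-885701.75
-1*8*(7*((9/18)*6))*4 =-672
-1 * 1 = -1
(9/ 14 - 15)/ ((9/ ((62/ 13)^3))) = -7983988/ 46137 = -173.05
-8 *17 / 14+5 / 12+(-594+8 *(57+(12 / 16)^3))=-24179 / 168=-143.92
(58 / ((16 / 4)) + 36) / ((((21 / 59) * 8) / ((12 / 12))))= 5959 / 336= 17.74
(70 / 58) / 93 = 35 / 2697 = 0.01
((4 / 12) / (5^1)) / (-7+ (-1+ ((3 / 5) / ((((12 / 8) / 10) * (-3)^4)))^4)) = -14348907 / 1721867560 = -0.01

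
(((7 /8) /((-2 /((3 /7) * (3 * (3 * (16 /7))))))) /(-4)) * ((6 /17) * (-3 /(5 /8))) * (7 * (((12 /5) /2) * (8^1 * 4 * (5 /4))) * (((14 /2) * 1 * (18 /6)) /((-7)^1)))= 139968 /85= 1646.68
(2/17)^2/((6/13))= 26/867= 0.03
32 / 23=1.39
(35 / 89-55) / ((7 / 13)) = -63180 / 623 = -101.41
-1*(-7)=7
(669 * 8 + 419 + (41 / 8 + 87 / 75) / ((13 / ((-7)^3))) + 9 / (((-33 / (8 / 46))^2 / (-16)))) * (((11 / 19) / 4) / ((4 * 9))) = 932831231441 / 41394038400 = 22.54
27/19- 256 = -4837/19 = -254.58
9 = 9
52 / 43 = 1.21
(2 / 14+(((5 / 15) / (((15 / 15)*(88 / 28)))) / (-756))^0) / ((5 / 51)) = 408 / 35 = 11.66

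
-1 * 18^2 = -324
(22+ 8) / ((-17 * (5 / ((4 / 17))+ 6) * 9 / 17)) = -40 / 327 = -0.12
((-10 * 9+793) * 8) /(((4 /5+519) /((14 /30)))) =39368 /7797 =5.05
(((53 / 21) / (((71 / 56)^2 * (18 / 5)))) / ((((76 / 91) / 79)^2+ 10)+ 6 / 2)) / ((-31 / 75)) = -76695673964000 / 944941567611411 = -0.08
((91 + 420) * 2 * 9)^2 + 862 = 84604066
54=54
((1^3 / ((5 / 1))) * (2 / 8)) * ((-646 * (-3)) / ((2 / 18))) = 872.10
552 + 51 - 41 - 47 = 515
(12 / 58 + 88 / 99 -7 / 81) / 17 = 2371 / 39933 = 0.06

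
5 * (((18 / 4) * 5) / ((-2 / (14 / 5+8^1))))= -1215 / 2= -607.50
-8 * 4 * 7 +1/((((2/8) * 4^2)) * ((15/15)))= -895/4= -223.75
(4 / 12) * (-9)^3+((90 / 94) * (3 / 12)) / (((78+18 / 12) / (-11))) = -1210791 / 4982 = -243.03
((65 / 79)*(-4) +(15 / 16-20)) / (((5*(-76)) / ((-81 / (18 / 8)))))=-2.12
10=10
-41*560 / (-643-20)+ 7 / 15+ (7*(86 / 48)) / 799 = 14588679 / 415480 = 35.11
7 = 7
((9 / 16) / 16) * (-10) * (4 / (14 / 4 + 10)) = -0.10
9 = 9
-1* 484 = -484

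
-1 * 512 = -512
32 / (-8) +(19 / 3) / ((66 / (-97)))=-13.31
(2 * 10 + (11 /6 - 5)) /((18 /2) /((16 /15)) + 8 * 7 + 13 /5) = 0.25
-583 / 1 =-583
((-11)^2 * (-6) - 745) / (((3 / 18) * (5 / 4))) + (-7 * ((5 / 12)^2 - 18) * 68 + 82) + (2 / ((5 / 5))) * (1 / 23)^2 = 143455109 / 95220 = 1506.56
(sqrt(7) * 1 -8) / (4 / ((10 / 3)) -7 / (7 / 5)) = 40 / 19 -5 * sqrt(7) / 19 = 1.41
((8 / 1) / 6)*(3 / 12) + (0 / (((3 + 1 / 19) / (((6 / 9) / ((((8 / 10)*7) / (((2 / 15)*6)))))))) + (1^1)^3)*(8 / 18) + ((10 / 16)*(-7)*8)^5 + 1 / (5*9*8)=-18907874719 / 360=-52521874.22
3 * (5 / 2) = 15 / 2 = 7.50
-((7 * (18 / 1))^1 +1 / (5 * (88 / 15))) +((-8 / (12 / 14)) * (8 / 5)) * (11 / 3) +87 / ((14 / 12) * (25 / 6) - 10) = -28969843 / 146520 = -197.72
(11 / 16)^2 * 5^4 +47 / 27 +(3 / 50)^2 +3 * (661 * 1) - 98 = 9426907427 / 4320000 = 2182.15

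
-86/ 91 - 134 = -12280/ 91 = -134.95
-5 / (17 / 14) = -70 / 17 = -4.12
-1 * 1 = -1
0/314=0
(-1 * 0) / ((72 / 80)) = 0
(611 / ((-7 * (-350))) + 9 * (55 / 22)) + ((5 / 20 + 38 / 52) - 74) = -3202189 / 63700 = -50.27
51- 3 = 48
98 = 98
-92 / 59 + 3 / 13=-1019 / 767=-1.33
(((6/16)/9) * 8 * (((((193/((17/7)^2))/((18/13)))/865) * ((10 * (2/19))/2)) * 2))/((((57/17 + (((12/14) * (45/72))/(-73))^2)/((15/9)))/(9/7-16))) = -75578402667040/1077896988191223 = -0.07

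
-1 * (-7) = 7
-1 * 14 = -14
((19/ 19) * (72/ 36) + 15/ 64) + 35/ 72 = 1567/ 576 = 2.72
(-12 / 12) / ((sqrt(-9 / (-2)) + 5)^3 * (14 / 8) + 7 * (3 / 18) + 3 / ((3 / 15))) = -406704 / 43243169 + 240408 * sqrt(2) / 43243169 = -0.00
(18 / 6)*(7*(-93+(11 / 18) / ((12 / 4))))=-35077 / 18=-1948.72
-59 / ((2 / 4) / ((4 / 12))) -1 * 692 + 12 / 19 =-41650 / 57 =-730.70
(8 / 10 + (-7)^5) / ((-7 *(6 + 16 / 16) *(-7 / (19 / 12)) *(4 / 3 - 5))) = 1596589 / 75460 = 21.16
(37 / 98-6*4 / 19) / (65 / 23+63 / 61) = -2313547 / 10080868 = -0.23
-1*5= -5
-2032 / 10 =-1016 / 5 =-203.20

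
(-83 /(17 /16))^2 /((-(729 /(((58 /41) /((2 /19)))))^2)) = -535425865984 /258178820769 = -2.07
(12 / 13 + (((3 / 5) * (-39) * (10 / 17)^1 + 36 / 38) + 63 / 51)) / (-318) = 0.03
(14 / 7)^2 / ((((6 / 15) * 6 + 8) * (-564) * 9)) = -0.00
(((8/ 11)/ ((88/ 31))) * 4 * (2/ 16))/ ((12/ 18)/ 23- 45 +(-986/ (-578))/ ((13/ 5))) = -472719/ 163533436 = -0.00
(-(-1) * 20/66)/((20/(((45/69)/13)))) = 5/6578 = 0.00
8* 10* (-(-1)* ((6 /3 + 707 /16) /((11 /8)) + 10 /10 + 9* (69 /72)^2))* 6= 452565 /22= 20571.14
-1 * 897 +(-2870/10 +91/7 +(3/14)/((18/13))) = -98351/84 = -1170.85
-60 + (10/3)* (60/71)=-4060/71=-57.18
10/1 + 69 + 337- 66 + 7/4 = 1407/4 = 351.75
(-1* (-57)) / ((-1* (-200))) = 0.28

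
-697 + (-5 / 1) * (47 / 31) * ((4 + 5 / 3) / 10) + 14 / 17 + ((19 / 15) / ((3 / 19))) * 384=37628767 / 15810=2380.06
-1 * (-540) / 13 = 540 / 13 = 41.54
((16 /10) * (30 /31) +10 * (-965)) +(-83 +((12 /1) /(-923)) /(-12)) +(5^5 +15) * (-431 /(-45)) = 5238609538 /257517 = 20342.77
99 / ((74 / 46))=2277 / 37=61.54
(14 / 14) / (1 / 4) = 4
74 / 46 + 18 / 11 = 821 / 253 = 3.25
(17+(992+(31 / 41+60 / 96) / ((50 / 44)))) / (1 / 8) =8283766 / 1025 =8081.72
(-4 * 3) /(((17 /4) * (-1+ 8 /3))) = -144 /85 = -1.69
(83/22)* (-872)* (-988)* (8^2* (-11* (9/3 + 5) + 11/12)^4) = 969022835499647500/81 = 11963244882711697.53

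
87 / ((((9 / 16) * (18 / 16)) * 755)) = 3712 / 20385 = 0.18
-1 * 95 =-95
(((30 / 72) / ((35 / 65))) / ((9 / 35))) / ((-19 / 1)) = -325 / 2052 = -0.16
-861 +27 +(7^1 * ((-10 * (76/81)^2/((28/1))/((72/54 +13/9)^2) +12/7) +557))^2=15292855.98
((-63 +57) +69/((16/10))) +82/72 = 2755/72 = 38.26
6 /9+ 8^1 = 26 /3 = 8.67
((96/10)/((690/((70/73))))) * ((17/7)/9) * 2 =0.01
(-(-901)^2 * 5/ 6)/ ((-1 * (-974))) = -694.56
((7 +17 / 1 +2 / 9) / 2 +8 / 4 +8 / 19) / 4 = 2485 / 684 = 3.63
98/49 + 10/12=17/6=2.83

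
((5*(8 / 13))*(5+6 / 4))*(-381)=-7620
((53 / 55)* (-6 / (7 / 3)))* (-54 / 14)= 25758 / 2695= 9.56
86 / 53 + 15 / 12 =609 / 212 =2.87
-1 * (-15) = 15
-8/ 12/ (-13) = 2/ 39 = 0.05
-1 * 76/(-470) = 0.16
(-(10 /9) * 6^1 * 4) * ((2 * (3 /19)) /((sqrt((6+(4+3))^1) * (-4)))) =40 * sqrt(13) /247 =0.58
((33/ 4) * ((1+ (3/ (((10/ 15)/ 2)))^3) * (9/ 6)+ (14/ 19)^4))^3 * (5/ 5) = 104514869959761489124956469047/ 141652154820234304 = 737827603769.23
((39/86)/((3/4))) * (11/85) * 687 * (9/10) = 48.38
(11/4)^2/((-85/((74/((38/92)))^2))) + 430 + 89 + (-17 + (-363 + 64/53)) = -4416280778/1626305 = -2715.53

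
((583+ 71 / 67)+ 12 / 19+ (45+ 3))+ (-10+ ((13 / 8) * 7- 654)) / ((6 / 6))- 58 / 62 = -6588491 / 315704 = -20.87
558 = 558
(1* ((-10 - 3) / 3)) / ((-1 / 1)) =13 / 3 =4.33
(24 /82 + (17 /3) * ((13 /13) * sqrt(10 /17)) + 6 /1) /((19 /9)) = 3 * sqrt(170) /19 + 2322 /779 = 5.04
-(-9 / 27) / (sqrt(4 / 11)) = sqrt(11) / 6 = 0.55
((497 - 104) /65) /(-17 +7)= -393 /650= -0.60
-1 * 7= -7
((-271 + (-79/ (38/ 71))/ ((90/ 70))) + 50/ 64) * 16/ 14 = -2106845/ 4788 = -440.03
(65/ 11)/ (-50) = -13/ 110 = -0.12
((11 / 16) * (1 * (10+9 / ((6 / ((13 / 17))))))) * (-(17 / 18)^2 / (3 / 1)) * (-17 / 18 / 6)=1204841 / 3359232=0.36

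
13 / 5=2.60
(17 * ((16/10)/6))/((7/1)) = 0.65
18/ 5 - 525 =-2607/ 5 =-521.40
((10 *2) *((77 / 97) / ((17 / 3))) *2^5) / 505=29568 / 166549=0.18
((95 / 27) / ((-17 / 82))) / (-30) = 779 / 1377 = 0.57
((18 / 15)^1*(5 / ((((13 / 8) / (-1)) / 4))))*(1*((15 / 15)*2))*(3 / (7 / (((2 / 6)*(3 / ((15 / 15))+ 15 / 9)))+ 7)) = -2304 / 299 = -7.71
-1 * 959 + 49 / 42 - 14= -5831 / 6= -971.83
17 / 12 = 1.42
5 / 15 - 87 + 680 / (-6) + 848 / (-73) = -15448 / 73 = -211.62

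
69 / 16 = 4.31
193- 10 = 183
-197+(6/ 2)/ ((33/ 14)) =-2153/ 11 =-195.73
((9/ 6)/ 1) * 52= 78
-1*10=-10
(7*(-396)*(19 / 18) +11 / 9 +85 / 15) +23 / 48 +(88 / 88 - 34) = -425035 / 144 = -2951.63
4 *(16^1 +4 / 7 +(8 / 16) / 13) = 6046 / 91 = 66.44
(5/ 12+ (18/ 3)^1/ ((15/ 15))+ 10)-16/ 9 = 527/ 36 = 14.64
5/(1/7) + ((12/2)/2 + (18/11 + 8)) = 524/11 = 47.64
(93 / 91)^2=1.04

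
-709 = -709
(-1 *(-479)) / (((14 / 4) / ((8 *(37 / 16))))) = 17723 / 7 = 2531.86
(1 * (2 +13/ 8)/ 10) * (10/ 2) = 29/ 16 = 1.81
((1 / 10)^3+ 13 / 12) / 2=3253 / 6000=0.54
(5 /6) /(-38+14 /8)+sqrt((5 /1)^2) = 433 /87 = 4.98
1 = 1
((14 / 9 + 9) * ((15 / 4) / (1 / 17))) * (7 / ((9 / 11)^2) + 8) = 12072125 / 972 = 12419.88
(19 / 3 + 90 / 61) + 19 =4906 / 183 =26.81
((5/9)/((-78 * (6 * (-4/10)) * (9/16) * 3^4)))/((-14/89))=-0.00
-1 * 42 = -42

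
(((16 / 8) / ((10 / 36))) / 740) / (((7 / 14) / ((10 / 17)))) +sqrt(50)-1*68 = -213824 / 3145 +5*sqrt(2) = -60.92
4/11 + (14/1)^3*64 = 1931780/11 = 175616.36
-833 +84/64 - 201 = -16523/16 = -1032.69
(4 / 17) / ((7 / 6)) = 24 / 119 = 0.20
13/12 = 1.08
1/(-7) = -1/7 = -0.14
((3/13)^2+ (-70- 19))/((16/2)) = -1879/169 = -11.12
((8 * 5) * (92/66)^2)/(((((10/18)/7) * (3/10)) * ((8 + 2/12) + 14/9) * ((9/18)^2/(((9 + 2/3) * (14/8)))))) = 13745536/605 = 22719.89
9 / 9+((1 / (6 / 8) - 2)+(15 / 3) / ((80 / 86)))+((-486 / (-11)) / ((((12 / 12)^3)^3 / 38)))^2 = 2818741.44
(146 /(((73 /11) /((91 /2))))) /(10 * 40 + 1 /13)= 1859 /743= 2.50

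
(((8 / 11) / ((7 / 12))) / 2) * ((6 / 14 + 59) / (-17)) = -19968 / 9163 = -2.18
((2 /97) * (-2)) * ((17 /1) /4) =-17 /97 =-0.18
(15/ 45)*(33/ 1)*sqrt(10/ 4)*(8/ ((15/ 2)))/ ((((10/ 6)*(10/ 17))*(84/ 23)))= 4301*sqrt(10)/ 2625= 5.18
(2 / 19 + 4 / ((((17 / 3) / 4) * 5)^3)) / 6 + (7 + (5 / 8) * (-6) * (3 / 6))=1440648437 / 280041000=5.14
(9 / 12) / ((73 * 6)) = 1 / 584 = 0.00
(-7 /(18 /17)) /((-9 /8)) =476 /81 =5.88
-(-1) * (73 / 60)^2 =5329 / 3600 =1.48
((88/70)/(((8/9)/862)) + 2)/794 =42739/27790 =1.54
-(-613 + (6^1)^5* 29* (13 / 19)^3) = -491227721 / 6859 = -71617.98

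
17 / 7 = 2.43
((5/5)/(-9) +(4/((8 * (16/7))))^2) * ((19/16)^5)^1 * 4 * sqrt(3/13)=-1443565717 * sqrt(39)/31406948352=-0.29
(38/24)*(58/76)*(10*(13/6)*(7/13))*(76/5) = 3857/18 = 214.28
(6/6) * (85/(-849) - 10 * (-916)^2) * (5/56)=-5088275375/6792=-749157.15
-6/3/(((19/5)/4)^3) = -16000/6859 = -2.33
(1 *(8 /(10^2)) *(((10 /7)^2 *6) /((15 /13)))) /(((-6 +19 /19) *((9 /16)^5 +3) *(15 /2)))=-436207616 /58887777375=-0.01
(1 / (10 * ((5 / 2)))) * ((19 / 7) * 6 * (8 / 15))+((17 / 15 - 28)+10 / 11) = -739493 / 28875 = -25.61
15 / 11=1.36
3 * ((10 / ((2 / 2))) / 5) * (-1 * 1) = -6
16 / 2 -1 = 7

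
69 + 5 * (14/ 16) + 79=1219/ 8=152.38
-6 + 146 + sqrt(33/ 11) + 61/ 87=sqrt(3) + 12241/ 87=142.43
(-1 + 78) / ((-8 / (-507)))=4879.88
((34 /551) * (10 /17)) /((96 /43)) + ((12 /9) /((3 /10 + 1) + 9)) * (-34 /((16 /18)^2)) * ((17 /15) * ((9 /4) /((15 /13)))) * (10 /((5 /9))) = -754498639 /3405180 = -221.57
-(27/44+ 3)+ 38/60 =-1967/660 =-2.98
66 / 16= 33 / 8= 4.12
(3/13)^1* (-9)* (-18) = 486/13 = 37.38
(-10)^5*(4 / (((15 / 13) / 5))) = -5200000 / 3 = -1733333.33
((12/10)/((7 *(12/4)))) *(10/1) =4/7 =0.57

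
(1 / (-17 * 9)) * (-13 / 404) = 0.00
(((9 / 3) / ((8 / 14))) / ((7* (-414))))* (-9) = 3 / 184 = 0.02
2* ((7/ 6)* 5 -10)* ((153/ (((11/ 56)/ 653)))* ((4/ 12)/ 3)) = -15541400/ 33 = -470951.52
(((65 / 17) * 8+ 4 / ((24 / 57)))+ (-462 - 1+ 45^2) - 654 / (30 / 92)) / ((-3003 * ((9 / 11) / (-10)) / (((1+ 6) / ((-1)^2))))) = -68597 / 5967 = -11.50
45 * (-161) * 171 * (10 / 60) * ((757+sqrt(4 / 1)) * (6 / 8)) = -940321305 / 8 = -117540163.12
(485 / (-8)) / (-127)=485 / 1016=0.48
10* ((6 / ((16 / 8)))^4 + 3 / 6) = 815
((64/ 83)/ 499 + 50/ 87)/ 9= 2076418/ 32429511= 0.06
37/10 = 3.70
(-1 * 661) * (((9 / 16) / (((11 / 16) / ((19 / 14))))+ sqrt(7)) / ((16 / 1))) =-661 * sqrt(7) / 16 - 113031 / 2464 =-155.18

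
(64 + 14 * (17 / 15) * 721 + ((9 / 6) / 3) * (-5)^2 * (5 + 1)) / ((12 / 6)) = 173683 / 30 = 5789.43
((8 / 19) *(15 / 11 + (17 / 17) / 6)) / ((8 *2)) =101 / 2508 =0.04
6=6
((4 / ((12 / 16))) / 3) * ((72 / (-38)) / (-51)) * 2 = 128 / 969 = 0.13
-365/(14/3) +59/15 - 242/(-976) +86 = 613189/51240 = 11.97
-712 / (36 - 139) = 712 / 103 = 6.91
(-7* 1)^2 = 49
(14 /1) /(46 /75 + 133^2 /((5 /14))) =525 /1857368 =0.00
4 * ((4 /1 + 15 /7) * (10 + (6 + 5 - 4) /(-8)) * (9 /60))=9417 /280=33.63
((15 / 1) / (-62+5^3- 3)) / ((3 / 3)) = 1 / 4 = 0.25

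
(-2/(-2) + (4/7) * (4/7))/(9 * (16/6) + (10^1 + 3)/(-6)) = 390/6419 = 0.06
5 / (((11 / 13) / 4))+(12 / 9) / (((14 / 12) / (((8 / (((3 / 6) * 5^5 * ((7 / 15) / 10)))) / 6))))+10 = 2267658 / 67375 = 33.66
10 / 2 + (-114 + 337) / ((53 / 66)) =14983 / 53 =282.70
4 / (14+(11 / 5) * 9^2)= 20 / 961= 0.02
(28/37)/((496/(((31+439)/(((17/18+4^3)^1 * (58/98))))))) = 103635/5554921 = 0.02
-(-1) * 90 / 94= 45 / 47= 0.96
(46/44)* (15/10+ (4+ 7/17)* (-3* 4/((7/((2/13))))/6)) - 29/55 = 25933/30940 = 0.84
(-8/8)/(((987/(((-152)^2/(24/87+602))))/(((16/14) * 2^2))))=-10720256/60336297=-0.18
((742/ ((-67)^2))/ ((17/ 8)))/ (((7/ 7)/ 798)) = 4736928/ 76313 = 62.07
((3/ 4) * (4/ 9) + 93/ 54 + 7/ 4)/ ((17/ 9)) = 137/ 68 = 2.01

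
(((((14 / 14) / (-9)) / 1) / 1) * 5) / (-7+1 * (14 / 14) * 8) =-0.56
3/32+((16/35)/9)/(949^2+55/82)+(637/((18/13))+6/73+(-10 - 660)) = -3799697440206901/18113765379360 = -209.77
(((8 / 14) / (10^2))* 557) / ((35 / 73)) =40661 / 6125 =6.64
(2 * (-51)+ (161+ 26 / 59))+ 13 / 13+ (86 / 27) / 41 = 3952636 / 65313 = 60.52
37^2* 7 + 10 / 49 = 469577 / 49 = 9583.20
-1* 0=0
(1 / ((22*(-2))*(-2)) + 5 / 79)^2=269361 / 48330304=0.01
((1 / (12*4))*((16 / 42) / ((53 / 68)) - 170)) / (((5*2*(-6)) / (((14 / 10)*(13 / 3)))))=0.36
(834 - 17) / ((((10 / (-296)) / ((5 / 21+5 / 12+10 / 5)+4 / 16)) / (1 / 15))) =-7375876 / 1575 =-4683.10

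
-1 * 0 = 0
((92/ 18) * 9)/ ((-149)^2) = 46/ 22201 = 0.00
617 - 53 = 564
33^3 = 35937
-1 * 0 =0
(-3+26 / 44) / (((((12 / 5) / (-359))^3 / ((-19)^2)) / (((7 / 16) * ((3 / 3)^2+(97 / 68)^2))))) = 10869886152919089625 / 2812575744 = 3864744327.72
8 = 8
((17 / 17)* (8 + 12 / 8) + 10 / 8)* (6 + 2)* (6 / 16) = 129 / 4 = 32.25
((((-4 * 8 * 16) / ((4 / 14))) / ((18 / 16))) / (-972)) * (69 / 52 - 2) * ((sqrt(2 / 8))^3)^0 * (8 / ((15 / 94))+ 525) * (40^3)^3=-14184230158336000000000 / 85293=-166300049925972823.09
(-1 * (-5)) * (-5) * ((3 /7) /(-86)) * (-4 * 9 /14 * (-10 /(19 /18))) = 121500 /40033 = 3.03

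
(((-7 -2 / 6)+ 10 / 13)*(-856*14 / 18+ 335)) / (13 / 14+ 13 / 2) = 102592 / 351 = 292.28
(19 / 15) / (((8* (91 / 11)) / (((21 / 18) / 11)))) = 19 / 9360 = 0.00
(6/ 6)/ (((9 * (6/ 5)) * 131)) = 5/ 7074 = 0.00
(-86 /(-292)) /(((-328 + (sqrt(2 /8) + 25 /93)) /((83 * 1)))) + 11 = 48542678 /4443145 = 10.93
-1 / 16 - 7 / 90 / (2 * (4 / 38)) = -311 / 720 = -0.43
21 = 21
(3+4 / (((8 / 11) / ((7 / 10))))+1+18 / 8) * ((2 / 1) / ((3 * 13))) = 101 / 195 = 0.52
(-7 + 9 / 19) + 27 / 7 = -355 / 133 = -2.67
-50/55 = -10/11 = -0.91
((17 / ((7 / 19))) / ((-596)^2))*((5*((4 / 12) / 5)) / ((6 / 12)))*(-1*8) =-323 / 466221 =-0.00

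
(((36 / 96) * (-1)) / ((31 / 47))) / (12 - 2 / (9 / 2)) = -1269 / 25792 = -0.05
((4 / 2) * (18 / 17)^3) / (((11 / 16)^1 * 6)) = 31104 / 54043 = 0.58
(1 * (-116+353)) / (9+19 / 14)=3318 / 145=22.88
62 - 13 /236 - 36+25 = 50.94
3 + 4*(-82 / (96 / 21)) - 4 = -291 / 4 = -72.75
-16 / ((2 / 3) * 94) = -12 / 47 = -0.26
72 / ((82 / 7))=252 / 41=6.15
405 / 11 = 36.82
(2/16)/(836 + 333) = 1/9352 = 0.00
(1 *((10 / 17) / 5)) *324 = 648 / 17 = 38.12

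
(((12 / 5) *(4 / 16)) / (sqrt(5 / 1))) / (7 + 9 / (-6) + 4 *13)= 6 *sqrt(5) / 2875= 0.00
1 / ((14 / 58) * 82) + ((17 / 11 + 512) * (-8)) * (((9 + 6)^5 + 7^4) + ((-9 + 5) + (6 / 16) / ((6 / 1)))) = -9880262874760 / 3157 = -3129636640.72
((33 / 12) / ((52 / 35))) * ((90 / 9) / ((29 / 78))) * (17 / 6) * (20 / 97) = 163625 / 5626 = 29.08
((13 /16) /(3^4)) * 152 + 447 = 72661 /162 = 448.52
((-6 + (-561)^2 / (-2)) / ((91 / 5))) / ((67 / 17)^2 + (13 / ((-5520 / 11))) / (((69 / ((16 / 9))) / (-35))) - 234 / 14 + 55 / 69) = 19487261788065 / 813501572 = 23954.79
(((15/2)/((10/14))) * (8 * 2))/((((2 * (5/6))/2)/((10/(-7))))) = -288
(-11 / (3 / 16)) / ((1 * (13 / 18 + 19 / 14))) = -28.21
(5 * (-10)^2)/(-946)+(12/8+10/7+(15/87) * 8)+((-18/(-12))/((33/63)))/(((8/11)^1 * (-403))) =2333855851/619130512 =3.77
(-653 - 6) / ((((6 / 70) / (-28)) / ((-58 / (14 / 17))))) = -45484180 / 3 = -15161393.33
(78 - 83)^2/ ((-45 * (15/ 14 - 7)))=70/ 747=0.09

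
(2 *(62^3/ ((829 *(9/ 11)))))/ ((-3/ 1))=-5243216/ 22383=-234.25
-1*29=-29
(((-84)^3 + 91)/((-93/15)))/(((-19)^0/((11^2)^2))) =43382234665/31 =1399426924.68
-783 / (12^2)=-87 / 16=-5.44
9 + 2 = 11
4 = 4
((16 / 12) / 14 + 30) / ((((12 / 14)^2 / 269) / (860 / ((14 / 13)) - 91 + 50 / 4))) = 214231331 / 27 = 7934493.74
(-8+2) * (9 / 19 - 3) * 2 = 576 / 19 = 30.32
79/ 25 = 3.16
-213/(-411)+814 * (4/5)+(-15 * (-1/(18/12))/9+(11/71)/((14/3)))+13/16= 32045818361/49024080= 653.68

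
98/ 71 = 1.38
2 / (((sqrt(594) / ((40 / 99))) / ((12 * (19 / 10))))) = 304 * sqrt(66) / 3267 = 0.76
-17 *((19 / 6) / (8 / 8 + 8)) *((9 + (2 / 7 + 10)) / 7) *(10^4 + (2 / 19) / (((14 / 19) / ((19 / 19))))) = -113051615 / 686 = -164798.27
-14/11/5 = -14/55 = -0.25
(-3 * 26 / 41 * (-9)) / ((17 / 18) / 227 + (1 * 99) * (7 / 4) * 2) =717093 / 14512114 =0.05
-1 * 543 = -543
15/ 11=1.36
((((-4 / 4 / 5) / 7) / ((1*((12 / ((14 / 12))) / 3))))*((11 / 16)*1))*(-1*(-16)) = -11 / 120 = -0.09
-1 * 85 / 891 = -85 / 891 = -0.10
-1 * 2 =-2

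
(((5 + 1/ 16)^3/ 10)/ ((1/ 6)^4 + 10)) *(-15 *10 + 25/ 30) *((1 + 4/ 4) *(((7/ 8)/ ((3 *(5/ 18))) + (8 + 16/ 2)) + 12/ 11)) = -788515486371/ 112302080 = -7021.38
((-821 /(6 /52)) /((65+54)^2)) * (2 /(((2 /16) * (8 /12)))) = -170768 /14161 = -12.06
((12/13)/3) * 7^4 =738.77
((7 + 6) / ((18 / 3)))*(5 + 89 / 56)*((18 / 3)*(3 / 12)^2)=4797 / 896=5.35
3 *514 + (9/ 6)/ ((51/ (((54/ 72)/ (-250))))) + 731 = 2273.00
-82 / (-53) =82 / 53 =1.55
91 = 91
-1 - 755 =-756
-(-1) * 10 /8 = 5 /4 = 1.25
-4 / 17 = -0.24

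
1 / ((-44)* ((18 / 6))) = -1 / 132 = -0.01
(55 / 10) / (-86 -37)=-11 / 246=-0.04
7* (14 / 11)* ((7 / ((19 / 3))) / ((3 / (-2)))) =-1372 / 209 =-6.56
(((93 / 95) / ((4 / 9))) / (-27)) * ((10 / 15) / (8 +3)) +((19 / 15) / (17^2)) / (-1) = -16901 / 1812030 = -0.01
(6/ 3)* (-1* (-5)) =10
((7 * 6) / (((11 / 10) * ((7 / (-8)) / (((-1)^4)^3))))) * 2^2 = -1920 / 11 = -174.55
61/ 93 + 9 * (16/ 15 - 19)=-74746/ 465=-160.74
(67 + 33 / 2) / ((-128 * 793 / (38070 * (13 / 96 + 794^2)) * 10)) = -12825976044087 / 6496256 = -1974364.32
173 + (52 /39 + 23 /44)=23081 /132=174.86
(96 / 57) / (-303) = -32 / 5757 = -0.01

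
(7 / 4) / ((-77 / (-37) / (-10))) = -185 / 22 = -8.41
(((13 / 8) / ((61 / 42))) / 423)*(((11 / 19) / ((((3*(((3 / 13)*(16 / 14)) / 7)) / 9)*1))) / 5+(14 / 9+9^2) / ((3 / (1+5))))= 108510493 / 235323360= 0.46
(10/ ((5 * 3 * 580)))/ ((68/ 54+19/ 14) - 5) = -63/ 130645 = -0.00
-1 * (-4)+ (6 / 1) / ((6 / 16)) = 20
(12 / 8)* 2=3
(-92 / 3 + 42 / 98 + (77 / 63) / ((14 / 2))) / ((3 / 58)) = -109852 / 189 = -581.23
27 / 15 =9 / 5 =1.80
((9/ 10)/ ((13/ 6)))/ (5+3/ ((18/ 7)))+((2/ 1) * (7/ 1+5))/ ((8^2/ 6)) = 22293/ 9620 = 2.32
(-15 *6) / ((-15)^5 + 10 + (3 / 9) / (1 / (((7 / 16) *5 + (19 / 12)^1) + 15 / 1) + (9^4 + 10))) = 799270065 / 6743752365202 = 0.00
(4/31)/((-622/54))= -0.01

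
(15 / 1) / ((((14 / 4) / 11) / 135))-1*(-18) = 6382.29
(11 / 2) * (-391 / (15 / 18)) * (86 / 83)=-1109658 / 415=-2673.87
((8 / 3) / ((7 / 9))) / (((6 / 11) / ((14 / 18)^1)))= 44 / 9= 4.89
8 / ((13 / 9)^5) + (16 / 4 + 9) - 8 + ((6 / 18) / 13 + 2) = 9242890 / 1113879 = 8.30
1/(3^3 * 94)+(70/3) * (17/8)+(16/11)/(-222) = 102423073/2065932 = 49.58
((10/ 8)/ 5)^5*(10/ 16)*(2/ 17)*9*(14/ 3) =0.00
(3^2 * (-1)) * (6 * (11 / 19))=-594 / 19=-31.26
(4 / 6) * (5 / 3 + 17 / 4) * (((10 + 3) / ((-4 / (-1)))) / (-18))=-923 / 1296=-0.71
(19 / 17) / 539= 0.00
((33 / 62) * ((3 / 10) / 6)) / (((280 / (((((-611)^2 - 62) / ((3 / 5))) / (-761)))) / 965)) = -74.98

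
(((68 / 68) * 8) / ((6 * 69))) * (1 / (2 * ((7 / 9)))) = 2 / 161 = 0.01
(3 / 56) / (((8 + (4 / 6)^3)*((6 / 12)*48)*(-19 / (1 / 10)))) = -27 / 19066880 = -0.00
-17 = -17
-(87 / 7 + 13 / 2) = -265 / 14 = -18.93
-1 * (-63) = 63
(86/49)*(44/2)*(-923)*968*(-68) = 2345908252.73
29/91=0.32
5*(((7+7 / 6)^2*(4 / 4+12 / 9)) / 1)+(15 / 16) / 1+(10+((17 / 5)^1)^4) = 249121697 / 270000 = 922.67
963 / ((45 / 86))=9202 / 5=1840.40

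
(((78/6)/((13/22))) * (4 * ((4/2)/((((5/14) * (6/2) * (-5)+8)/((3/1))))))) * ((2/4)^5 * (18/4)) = 2079/74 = 28.09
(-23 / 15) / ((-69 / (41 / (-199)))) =-41 / 8955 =-0.00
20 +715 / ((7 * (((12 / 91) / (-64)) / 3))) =-148700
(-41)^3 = -68921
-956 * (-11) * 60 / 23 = 630960 / 23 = 27433.04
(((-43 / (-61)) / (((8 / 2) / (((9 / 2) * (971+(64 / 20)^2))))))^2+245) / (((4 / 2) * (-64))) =-90162951089009 / 19051520000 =-4732.59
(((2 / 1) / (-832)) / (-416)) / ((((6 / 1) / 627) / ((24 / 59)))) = 627 / 2552576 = 0.00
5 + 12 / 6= 7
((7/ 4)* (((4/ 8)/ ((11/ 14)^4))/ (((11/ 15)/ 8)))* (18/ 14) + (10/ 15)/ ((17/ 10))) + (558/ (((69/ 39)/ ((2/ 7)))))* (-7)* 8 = -947145937324/ 188912823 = -5013.67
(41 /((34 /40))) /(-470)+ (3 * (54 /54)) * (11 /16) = 25055 /12784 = 1.96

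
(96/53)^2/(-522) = -512/81461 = -0.01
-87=-87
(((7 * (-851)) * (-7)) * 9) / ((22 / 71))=26645661 / 22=1211166.41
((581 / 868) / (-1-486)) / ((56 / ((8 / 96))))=-83 / 40580736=-0.00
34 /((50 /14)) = 9.52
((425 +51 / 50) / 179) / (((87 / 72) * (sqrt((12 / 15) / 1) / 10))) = 1428 * sqrt(5) / 145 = 22.02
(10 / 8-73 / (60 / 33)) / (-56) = 389 / 560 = 0.69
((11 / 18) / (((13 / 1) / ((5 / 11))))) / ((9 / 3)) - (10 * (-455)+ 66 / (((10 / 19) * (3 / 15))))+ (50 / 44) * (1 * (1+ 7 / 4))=11024579 / 2808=3926.13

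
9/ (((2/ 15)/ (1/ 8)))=135/ 16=8.44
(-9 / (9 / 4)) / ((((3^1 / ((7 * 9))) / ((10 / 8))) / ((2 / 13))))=-210 / 13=-16.15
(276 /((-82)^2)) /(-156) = -23 /87412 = -0.00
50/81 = 0.62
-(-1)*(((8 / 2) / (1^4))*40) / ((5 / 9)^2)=2592 / 5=518.40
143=143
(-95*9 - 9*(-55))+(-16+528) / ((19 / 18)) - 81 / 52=122013 / 988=123.49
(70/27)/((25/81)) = 42/5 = 8.40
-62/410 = -31/205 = -0.15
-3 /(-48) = 1 /16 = 0.06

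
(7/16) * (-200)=-175/2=-87.50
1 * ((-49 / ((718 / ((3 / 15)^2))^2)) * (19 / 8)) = -931 / 2577620000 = -0.00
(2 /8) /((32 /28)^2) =49 /256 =0.19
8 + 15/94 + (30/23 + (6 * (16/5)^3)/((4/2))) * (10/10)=29124281/270250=107.77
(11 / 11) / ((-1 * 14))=-1 / 14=-0.07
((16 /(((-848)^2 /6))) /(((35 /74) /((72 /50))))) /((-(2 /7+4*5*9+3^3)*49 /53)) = -999 /471030875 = -0.00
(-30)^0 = 1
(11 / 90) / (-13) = -11 / 1170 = -0.01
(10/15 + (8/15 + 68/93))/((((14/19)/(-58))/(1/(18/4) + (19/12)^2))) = -414.87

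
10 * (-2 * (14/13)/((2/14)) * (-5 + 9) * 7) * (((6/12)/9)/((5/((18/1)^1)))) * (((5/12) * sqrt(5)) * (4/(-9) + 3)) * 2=-4020.59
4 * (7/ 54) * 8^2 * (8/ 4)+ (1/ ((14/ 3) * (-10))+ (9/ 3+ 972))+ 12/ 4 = 3947639/ 3780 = 1044.35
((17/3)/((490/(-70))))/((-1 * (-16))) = -17/336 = -0.05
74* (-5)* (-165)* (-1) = -61050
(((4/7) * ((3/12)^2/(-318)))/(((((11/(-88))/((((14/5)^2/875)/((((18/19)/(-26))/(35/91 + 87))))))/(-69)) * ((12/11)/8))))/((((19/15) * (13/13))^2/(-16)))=-36788224/377625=-97.42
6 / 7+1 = 13 / 7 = 1.86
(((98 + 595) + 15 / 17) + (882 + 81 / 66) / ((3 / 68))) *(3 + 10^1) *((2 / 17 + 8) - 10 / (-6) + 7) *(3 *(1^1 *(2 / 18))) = 14367961712 / 9537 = 1506549.41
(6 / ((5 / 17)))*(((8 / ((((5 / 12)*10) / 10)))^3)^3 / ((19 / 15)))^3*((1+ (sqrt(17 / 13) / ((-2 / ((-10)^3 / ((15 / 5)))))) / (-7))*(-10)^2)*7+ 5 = 25612104158535636475362061602849024772755634158598959057067 / 81765651702880859375-4878496030197264090545154591018861861399391600016105668608*sqrt(221) / 8503627777099609375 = -8215364120720368919096593000000000000000.00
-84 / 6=-14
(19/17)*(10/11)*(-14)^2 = 37240/187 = 199.14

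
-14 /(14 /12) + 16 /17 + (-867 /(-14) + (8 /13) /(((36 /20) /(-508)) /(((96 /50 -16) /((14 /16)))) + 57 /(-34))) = 6369692465659 /126125960142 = 50.50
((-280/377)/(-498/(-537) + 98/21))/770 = -537/3114397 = -0.00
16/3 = 5.33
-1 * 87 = -87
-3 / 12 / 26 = -1 / 104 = -0.01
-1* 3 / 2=-3 / 2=-1.50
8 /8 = 1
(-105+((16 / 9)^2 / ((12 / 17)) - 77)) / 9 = -43138 / 2187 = -19.72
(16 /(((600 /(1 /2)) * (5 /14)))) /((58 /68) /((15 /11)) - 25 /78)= 3094 /25275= 0.12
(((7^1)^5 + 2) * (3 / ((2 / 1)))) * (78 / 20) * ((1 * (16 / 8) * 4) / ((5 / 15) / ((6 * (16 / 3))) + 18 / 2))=377597376 / 4325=87305.75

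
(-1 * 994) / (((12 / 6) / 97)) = -48209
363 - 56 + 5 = 312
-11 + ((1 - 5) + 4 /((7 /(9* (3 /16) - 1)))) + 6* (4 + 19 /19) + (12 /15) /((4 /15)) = 515 /28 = 18.39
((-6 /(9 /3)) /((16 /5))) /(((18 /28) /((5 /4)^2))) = -875 /576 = -1.52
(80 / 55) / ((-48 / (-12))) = 4 / 11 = 0.36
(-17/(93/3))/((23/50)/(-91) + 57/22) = -425425/2006041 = -0.21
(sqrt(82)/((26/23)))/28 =23 * sqrt(82)/728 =0.29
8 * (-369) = -2952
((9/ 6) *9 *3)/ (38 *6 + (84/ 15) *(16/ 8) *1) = 405/ 2392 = 0.17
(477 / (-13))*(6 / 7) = -2862 / 91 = -31.45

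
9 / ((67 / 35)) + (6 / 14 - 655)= -304789 / 469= -649.87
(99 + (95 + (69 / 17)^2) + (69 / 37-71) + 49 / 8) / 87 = 12614653 / 7442328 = 1.69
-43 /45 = -0.96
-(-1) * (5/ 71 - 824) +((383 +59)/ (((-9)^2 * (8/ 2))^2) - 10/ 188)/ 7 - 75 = -1102156641991/ 1226067192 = -898.94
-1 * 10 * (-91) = 910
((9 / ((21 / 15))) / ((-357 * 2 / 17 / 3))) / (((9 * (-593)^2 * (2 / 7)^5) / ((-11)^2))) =-207515 / 22505536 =-0.01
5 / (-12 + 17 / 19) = -95 / 211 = -0.45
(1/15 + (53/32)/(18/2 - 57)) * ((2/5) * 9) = 741/6400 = 0.12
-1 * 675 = -675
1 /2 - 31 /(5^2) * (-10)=129 /10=12.90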